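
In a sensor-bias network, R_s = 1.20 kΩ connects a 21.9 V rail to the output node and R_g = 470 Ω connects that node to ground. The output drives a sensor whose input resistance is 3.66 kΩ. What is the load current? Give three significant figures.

I_L ≈ 1.54 mA

R_g‖R_L = 416.5 Ω; V_out = 21.9 × 416.5/1617 = 5.643 V.
I_L = V_out / R_L = 5.643 / 3.66 kΩ = 1.54 mA.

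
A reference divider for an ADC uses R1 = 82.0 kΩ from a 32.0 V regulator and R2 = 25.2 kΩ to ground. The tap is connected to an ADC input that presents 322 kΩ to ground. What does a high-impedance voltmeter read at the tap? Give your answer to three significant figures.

V_out ≈ 7.10 V

The load sits in parallel with R2: R2‖R_L = (25.2 × 322) / (25.2 + 322) = 23.37 kΩ.
V_out = 32.0 × 23.37 / (82.0 + 23.37) = 32.0 × 23.37/105.4 = 7.10 V.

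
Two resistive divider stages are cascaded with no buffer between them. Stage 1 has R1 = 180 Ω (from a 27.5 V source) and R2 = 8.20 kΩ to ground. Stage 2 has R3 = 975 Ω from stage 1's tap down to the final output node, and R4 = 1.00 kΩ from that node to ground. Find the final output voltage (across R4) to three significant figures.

V_out ≈ 12.5 V

Stage 2 presents R3+R4 = 1975 Ω as a load on stage 1's tap.
Stage 1's lower leg becomes R2‖(R3+R4) = 1592 Ω, so V_mid = 27.5 × 1592/1772 = 24.71 V.
Stage 2 is itself unloaded: V_out = V_mid × R4/(R3+R4) = 24.71 × 1000/1975 = 12.5 V.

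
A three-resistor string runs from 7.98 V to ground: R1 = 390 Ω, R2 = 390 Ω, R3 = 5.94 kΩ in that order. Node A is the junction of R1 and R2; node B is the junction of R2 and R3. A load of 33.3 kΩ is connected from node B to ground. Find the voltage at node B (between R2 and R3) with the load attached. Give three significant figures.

V ≈ 6.91 V

At node B, R3 is in parallel with the load: R3‖R_L = 5041 Ω.
Below node A the resistance is R2 + (R3‖R_L) = 5431 Ω, so V_A = 7.98 × 5431/5821 = 7.445 V.
Then V_B = V_A × (R3‖R_L)/(R2 + R3‖R_L) = 7.445 × 5041/5431 = 6.91 V.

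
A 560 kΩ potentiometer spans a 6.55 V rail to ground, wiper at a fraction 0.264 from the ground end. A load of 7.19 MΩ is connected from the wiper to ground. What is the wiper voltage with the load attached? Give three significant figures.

V ≈ 1.70 V

The wiper splits the pot into (1−α)R = 412.2 kΩ above and αR = 147.8 kΩ below.
Lower section ‖ load = 144.9 kΩ.
V_wiper = 6.55 × 144.9/(412.2 + 144.9) = 1.70 V.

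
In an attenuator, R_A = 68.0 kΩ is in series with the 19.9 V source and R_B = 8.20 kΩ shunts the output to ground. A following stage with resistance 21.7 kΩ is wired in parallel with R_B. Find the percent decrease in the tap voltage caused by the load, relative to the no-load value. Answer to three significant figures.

25.2 %

Unloaded V = 19.9 × 8.20/76.20 = 2.141 V.
Loaded: R_B‖R_L = 5.951 kΩ, giving V = 19.9 × 5.951/73.95 = 1.601 V.
Drop = (2.141 − 1.601) / 2.141 = 25.2 %.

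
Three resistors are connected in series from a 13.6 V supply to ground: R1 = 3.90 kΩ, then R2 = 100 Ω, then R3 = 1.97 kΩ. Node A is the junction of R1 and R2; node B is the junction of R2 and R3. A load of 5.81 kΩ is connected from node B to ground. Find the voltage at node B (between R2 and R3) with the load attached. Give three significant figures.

At node B, R3 is in parallel with the load: R3‖R_L = 1471 Ω.
Below node A the resistance is R2 + (R3‖R_L) = 1571 Ω, so V_A = 13.6 × 1571/5471 = 3.906 V.
Then V_B = V_A × (R3‖R_L)/(R2 + R3‖R_L) = 3.906 × 1471/1571 = 3.66 V.

V ≈ 3.66 V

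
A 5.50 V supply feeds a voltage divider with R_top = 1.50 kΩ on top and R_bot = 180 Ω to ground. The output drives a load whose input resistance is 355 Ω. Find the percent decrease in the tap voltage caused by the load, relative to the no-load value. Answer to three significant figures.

31.2 %

Unloaded V = 5.50 × 180/1680 = 0.5893 V.
Loaded: R_bot‖R_L = 119.4 Ω, giving V = 5.50 × 119.4/1619 = 0.4056 V.
Drop = (0.5893 − 0.4056) / 0.5893 = 31.2 %.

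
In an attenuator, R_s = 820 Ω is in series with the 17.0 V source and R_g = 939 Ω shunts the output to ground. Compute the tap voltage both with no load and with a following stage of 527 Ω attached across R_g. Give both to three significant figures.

Open-circuit: V = 17.0 × 939/(820 + 939) = 9.08 V.
With the load, R_g becomes R_g‖R_L = 337.6 Ω, so V = 17.0 × 337.6/1158 = 4.96 V.

Unloaded: 9.08 V; loaded: 4.96 V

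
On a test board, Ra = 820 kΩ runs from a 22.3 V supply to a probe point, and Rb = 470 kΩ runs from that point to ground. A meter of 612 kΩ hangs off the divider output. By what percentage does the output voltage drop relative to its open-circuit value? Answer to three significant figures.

Unloaded V = 22.3 × 470/1290 = 8.125 V.
Loaded: Rb‖R_L = 265.8 kΩ, giving V = 22.3 × 265.8/1086 = 5.460 V.
Drop = (8.125 − 5.460) / 8.125 = 32.8 %.

32.8 %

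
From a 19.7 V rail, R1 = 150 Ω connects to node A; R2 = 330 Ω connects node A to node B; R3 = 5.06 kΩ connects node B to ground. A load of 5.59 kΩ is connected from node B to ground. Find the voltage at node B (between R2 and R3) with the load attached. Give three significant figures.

V ≈ 16.7 V

At node B, R3 is in parallel with the load: R3‖R_L = 2656 Ω.
Below node A the resistance is R2 + (R3‖R_L) = 2986 Ω, so V_A = 19.7 × 2986/3136 = 18.76 V.
Then V_B = V_A × (R3‖R_L)/(R2 + R3‖R_L) = 18.76 × 2656/2986 = 16.7 V.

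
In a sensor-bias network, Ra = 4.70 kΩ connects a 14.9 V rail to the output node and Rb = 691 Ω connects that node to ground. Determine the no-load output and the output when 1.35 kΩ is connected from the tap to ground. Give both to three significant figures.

Unloaded: 1.91 V; loaded: 1.32 V

Open-circuit: V = 14.9 × 691/(4700 + 691) = 1.91 V.
With the load, Rb becomes Rb‖R_L = 457.1 Ω, so V = 14.9 × 457.1/5157 = 1.32 V.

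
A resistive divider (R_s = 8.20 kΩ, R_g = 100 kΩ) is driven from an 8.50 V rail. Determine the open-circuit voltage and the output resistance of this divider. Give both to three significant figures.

V_th is the open-circuit tap voltage: 8.50 × 100/(8.20 + 100) = 7.86 V.
With the supply zeroed, R_s and R_g appear in parallel from the tap: R_th = R_s‖R_g = (8.20 × 100)/108.2 = 7.58 kΩ.

V_th = 7.86 V, R_th = 7.58 kΩ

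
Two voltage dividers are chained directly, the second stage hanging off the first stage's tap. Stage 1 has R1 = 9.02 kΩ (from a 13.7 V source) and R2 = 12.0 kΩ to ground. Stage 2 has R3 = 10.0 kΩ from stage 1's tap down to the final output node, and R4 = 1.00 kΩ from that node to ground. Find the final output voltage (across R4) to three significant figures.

Stage 2 presents R3+R4 = 11.00 kΩ as a load on stage 1's tap.
Stage 1's lower leg becomes R2‖(R3+R4) = 5.739 kΩ, so V_mid = 13.7 × 5.739/14.76 = 5.327 V.
Stage 2 is itself unloaded: V_out = V_mid × R4/(R3+R4) = 5.327 × 1.00/11.00 = 0.484 V.

V_out ≈ 0.484 V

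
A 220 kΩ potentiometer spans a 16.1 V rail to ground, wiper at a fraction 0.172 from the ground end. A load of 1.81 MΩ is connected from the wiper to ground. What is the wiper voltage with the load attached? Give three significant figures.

V ≈ 2.72 V

The wiper splits the pot into (1−α)R = 182.2 kΩ above and αR = 37.84 kΩ below.
Lower section ‖ load = 37.07 kΩ.
V_wiper = 16.1 × 37.07/(182.2 + 37.07) = 2.72 V.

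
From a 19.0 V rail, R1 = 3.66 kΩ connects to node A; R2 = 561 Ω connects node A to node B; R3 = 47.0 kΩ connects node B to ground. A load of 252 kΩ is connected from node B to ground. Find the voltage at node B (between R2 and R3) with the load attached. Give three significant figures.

At node B, R3 is in parallel with the load: R3‖R_L = 39610 Ω.
Below node A the resistance is R2 + (R3‖R_L) = 40170 Ω, so V_A = 19.0 × 40170/43830 = 17.41 V.
Then V_B = V_A × (R3‖R_L)/(R2 + R3‖R_L) = 17.41 × 39610/40170 = 17.2 V.

V ≈ 17.2 V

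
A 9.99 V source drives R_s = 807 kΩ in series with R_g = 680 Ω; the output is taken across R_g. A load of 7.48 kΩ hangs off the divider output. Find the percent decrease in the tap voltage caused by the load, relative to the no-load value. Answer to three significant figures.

The divider's output (Thévenin) resistance is R_s‖R_g = 679.4 Ω.
Fractional drop under load = R_th/(R_th + R_L) = 679.4 / (679.4 + 7480) = 0.08327.
So the output falls by 8.33 %.

8.33 %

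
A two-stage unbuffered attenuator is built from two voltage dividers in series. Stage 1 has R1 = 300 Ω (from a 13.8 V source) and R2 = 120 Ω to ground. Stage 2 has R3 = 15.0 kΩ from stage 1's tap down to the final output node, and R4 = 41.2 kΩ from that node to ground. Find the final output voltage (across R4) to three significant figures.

V_out ≈ 2.89 V

Stage 2 presents R3+R4 = 56200 Ω as a load on stage 1's tap.
Stage 1's lower leg becomes R2‖(R3+R4) = 119.7 Ω, so V_mid = 13.8 × 119.7/419.7 = 3.937 V.
Stage 2 is itself unloaded: V_out = V_mid × R4/(R3+R4) = 3.937 × 41200/56200 = 2.89 V.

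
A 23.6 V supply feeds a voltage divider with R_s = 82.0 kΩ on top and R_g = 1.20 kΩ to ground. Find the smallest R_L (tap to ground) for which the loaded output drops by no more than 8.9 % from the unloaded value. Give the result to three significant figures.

Output resistance R_th = R_s‖R_g = (82.0 × 1.20)/83.20 = 1.183 kΩ.
The fractional drop is R_th/(R_th + R_L); requiring this ≤ 0.0890 gives R_L ≥ R_th(1/0.0890 − 1) = 1.183 × 10.24 = 12.1 kΩ.

R_L(min) ≈ 12.1 kΩ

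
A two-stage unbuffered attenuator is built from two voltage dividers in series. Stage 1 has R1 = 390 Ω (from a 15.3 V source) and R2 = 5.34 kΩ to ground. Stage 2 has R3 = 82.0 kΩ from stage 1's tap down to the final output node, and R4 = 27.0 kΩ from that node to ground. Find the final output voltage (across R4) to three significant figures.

V_out ≈ 3.52 V

Stage 2 presents R3+R4 = 109000 Ω as a load on stage 1's tap.
Stage 1's lower leg becomes R2‖(R3+R4) = 5091 Ω, so V_mid = 15.3 × 5091/5481 = 14.21 V.
Stage 2 is itself unloaded: V_out = V_mid × R4/(R3+R4) = 14.21 × 27000/109000 = 3.52 V.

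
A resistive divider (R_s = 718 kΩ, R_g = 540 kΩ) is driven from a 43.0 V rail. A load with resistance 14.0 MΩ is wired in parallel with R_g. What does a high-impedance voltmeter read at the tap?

V_out ≈ 18.1 V

The load sits in parallel with R_g: R_g‖R_L = (540 × 14000) / (540 + 14000) = 519.9 kΩ.
V_out = 43.0 × 519.9 / (718 + 519.9) = 43.0 × 519.9/1238 = 18.1 V.
(Unloaded it would have been 18.5 V.)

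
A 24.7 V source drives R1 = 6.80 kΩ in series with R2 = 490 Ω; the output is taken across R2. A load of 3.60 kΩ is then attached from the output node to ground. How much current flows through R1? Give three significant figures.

R2‖R_L = 431.3 Ω, so the source sees R1 + R2‖R_L = 7231 Ω.
I = 24.7 V / 7231 Ω = 3.42 mA.

I ≈ 3.42 mA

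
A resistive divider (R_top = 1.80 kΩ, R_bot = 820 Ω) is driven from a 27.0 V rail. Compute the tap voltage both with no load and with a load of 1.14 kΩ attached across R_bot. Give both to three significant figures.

Open-circuit: V = 27.0 × 820/(1800 + 820) = 8.45 V.
With the load, R_bot becomes R_bot‖R_L = 476.9 Ω, so V = 27.0 × 476.9/2277 = 5.66 V.

Unloaded: 8.45 V; loaded: 5.66 V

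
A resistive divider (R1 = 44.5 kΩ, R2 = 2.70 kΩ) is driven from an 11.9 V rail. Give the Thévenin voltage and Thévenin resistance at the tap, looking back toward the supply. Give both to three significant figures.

V_th = 0.681 V, R_th = 2.55 kΩ

V_th is the open-circuit tap voltage: 11.9 × 2.70/(44.5 + 2.70) = 0.681 V.
With the supply zeroed, R1 and R2 appear in parallel from the tap: R_th = R1‖R2 = (44.5 × 2.70)/47.20 = 2.55 kΩ.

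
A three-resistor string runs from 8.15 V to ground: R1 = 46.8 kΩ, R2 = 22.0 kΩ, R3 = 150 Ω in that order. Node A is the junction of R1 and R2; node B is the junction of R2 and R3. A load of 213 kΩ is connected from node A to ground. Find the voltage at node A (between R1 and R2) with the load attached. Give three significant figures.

Below node A the series string R2+R3 = 22150 Ω sits in parallel with the 213000 Ω load: 20060 Ω.
V_A = 8.15 × 20060/(46800 + 20060) = 2.45 V.

V ≈ 2.45 V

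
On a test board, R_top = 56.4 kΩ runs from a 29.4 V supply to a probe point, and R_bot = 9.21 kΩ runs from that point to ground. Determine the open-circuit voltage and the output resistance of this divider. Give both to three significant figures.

V_th = 4.13 V, R_th = 7.92 kΩ

V_th is the open-circuit tap voltage: 29.4 × 9.21/(56.4 + 9.21) = 4.13 V.
With the supply zeroed, R_top and R_bot appear in parallel from the tap: R_th = R_top‖R_bot = (56.4 × 9.21)/65.61 = 7.92 kΩ.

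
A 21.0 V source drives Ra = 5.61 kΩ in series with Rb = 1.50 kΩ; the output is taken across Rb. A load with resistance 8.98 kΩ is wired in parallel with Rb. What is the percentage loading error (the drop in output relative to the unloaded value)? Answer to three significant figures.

11.6 %

The divider's output (Thévenin) resistance is Ra‖Rb = 1.184 kΩ.
Fractional drop under load = R_th/(R_th + R_L) = 1.184 / (1.184 + 8.98) = 0.1164.
So the output falls by 11.6 %.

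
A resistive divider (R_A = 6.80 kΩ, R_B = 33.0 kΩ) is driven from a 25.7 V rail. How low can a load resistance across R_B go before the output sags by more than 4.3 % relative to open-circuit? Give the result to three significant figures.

R_L(min) ≈ 125 kΩ

Output resistance R_th = R_A‖R_B = (6.80 × 33.0)/39.80 = 5.638 kΩ.
The fractional drop is R_th/(R_th + R_L); requiring this ≤ 0.0430 gives R_L ≥ R_th(1/0.0430 − 1) = 5.638 × 22.26 = 125 kΩ.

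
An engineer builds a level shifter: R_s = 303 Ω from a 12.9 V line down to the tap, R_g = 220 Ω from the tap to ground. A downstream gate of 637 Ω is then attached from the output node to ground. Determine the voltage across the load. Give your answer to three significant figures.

The load sits in parallel with R_g: R_g‖R_L = (220 × 637) / (220 + 637) = 163.5 Ω.
V_out = 12.9 × 163.5 / (303 + 163.5) = 12.9 × 163.5/466.5 = 4.52 V.

V_out ≈ 4.52 V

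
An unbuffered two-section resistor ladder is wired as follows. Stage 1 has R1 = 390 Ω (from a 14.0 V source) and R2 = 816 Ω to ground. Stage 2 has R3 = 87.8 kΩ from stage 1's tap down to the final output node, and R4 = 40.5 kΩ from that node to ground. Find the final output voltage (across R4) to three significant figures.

V_out ≈ 2.98 V

Stage 2 presents R3+R4 = 128300 Ω as a load on stage 1's tap.
Stage 1's lower leg becomes R2‖(R3+R4) = 810.8 Ω, so V_mid = 14.0 × 810.8/1201 = 9.453 V.
Stage 2 is itself unloaded: V_out = V_mid × R4/(R3+R4) = 9.453 × 40500/128300 = 2.98 V.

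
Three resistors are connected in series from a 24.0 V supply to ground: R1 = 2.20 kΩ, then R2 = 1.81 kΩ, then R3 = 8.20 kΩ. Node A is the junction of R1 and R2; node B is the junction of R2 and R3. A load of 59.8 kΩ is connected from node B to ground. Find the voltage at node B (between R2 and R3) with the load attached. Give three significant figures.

V ≈ 15.4 V

At node B, R3 is in parallel with the load: R3‖R_L = 7.211 kΩ.
Below node A the resistance is R2 + (R3‖R_L) = 9.021 kΩ, so V_A = 24.0 × 9.021/11.22 = 19.29 V.
Then V_B = V_A × (R3‖R_L)/(R2 + R3‖R_L) = 19.29 × 7.211/9.021 = 15.4 V.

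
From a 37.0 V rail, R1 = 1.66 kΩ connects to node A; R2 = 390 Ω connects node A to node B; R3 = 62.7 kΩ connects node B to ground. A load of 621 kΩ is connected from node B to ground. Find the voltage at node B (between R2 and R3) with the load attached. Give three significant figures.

V ≈ 35.7 V

At node B, R3 is in parallel with the load: R3‖R_L = 56950 Ω.
Below node A the resistance is R2 + (R3‖R_L) = 57340 Ω, so V_A = 37.0 × 57340/59000 = 35.96 V.
Then V_B = V_A × (R3‖R_L)/(R2 + R3‖R_L) = 35.96 × 56950/57340 = 35.7 V.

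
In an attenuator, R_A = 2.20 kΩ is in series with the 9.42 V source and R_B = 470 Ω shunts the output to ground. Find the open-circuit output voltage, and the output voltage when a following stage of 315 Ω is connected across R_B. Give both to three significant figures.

Open-circuit: V = 9.42 × 470/(2200 + 470) = 1.66 V.
With the load, R_B becomes R_B‖R_L = 188.6 Ω, so V = 9.42 × 188.6/2389 = 0.744 V.

Unloaded: 1.66 V; loaded: 0.744 V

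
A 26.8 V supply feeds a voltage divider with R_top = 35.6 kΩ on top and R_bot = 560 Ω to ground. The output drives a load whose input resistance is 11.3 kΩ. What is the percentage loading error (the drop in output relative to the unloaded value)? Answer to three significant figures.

The divider's output (Thévenin) resistance is R_top‖R_bot = 551.3 Ω.
Fractional drop under load = R_th/(R_th + R_L) = 551.3 / (551.3 + 11300) = 0.04652.
So the output falls by 4.65 %.

4.65 %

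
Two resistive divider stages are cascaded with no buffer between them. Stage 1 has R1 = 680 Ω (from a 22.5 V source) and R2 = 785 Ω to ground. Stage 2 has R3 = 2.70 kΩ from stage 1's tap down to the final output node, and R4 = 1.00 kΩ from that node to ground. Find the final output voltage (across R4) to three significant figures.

V_out ≈ 2.97 V

Stage 2 presents R3+R4 = 3700 Ω as a load on stage 1's tap.
Stage 1's lower leg becomes R2‖(R3+R4) = 647.6 Ω, so V_mid = 22.5 × 647.6/1328 = 10.98 V.
Stage 2 is itself unloaded: V_out = V_mid × R4/(R3+R4) = 10.98 × 1000/3700 = 2.97 V.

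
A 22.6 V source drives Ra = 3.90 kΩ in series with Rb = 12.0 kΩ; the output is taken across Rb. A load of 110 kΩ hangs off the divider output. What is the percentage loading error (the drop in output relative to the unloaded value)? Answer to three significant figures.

The divider's output (Thévenin) resistance is Ra‖Rb = 2.943 kΩ.
Fractional drop under load = R_th/(R_th + R_L) = 2.943 / (2.943 + 110) = 0.02606.
So the output falls by 2.61 %.

2.61 %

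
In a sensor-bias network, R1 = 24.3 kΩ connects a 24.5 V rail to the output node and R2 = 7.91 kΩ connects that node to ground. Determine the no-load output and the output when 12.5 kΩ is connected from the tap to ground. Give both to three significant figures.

Unloaded: 6.02 V; loaded: 4.07 V

Open-circuit: V = 24.5 × 7.91/(24.3 + 7.91) = 6.02 V.
With the load, R2 becomes R2‖R_L = 4.844 kΩ, so V = 24.5 × 4.844/29.14 = 4.07 V.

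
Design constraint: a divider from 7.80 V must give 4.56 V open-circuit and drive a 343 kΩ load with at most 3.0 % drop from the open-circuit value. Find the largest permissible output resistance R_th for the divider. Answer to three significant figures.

Loading drop = R_th/(R_th + R_L) ≤ 0.0300, so R_th ≤ R_L · ε/(1−ε) = 343 kΩ × 0.0300/0.9700 = 10.6 kΩ.

R_th ≤ 10.6 kΩ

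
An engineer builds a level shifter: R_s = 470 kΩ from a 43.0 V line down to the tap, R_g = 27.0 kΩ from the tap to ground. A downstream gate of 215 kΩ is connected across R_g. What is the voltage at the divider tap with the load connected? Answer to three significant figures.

The load sits in parallel with R_g: R_g‖R_L = (27.0 × 215) / (27.0 + 215) = 23.99 kΩ.
V_out = 43.0 × 23.99 / (470 + 23.99) = 43.0 × 23.99/494.0 = 2.09 V.

V_out ≈ 2.09 V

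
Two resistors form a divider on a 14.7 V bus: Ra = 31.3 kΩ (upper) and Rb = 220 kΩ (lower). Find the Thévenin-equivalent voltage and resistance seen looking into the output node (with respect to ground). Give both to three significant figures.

V_th is the open-circuit tap voltage: 14.7 × 220/(31.3 + 220) = 12.9 V.
With the supply zeroed, Ra and Rb appear in parallel from the tap: R_th = Ra‖Rb = (31.3 × 220)/251.3 = 27.4 kΩ.

V_th = 12.9 V, R_th = 27.4 kΩ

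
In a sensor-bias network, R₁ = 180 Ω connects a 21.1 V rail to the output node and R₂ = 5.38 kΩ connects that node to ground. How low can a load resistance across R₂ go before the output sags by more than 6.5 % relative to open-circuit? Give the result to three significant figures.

Output resistance R_th = R₁‖R₂ = (180 × 5380)/5560 = 174.2 Ω.
The fractional drop is R_th/(R_th + R_L); requiring this ≤ 0.0650 gives R_L ≥ R_th(1/0.0650 − 1) = 174.2 × 14.38 = 2.51 kΩ.

R_L(min) ≈ 2.51 kΩ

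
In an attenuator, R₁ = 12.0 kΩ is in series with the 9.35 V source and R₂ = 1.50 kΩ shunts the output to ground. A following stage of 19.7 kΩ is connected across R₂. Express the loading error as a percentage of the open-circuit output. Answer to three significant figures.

6.34 %

The divider's output (Thévenin) resistance is R₁‖R₂ = 1.333 kΩ.
Fractional drop under load = R_th/(R_th + R_L) = 1.333 / (1.333 + 19.7) = 0.06339.
So the output falls by 6.34 %.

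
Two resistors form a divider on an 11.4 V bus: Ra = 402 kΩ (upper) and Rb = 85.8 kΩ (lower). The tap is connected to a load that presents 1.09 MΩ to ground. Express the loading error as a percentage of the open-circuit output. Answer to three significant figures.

6.09 %

The divider's output (Thévenin) resistance is Ra‖Rb = 70.71 kΩ.
Fractional drop under load = R_th/(R_th + R_L) = 70.71 / (70.71 + 1090) = 0.06092.
So the output falls by 6.09 %.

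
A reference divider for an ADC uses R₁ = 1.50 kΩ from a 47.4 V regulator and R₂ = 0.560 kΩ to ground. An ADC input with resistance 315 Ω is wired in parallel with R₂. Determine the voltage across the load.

The load sits in parallel with R₂: R₂‖R_L = (560 × 315) / (560 + 315) = 201.6 Ω.
V_out = 47.4 × 201.6 / (1500 + 201.6) = 47.4 × 201.6/1702 = 5.62 V.

V_out ≈ 5.62 V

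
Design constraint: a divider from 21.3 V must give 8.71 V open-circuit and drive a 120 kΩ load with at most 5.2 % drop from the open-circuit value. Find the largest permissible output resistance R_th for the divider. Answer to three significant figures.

Loading drop = R_th/(R_th + R_L) ≤ 0.0520, so R_th ≤ R_L · ε/(1−ε) = 120 kΩ × 0.0520/0.9480 = 6.58 kΩ.
(Any R1, R2 with R2/(R1+R2) = 0.409 and R1‖R2 ≤ 6.58 kΩ will meet the spec.)

R_th ≤ 6.58 kΩ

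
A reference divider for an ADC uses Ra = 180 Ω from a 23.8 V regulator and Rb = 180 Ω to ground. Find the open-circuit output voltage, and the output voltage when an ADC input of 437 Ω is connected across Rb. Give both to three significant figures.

Open-circuit: V = 23.8 × 180/(180 + 180) = 11.9 V.
With the load, Rb becomes Rb‖R_L = 127.5 Ω, so V = 23.8 × 127.5/307.5 = 9.87 V.

Unloaded: 11.9 V; loaded: 9.87 V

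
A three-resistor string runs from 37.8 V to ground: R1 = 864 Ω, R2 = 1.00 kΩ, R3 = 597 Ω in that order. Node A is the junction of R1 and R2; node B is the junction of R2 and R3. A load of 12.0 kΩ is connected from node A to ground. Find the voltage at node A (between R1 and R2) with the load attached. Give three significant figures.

V ≈ 23.4 V

Below node A the series string R2+R3 = 1597 Ω sits in parallel with the 12000 Ω load: 1409 Ω.
V_A = 37.8 × 1409/(864 + 1409) = 23.4 V.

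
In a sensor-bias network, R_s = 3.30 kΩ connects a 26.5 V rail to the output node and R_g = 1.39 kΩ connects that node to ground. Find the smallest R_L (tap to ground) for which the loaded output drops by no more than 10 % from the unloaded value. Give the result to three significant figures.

R_L(min) ≈ 8.80 kΩ

Output resistance R_th = R_s‖R_g = (3300 × 1390)/4690 = 978.0 Ω.
The fractional drop is R_th/(R_th + R_L); requiring this ≤ 0.100 gives R_L ≥ R_th(1/0.100 − 1) = 978.0 × 9.000 = 8.80 kΩ.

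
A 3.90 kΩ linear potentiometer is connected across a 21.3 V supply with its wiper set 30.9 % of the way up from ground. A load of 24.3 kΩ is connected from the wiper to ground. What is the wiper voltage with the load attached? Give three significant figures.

The wiper splits the pot into (1−α)R = 2.695 kΩ above and αR = 1.205 kΩ below.
Lower section ‖ load = 1.148 kΩ.
V_wiper = 21.3 × 1.148/(2.695 + 1.148) = 6.36 V.

V ≈ 6.36 V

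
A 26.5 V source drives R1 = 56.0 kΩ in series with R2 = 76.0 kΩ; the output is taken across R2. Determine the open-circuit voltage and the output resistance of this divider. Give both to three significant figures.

V_th is the open-circuit tap voltage: 26.5 × 76.0/(56.0 + 76.0) = 15.3 V.
With the supply zeroed, R1 and R2 appear in parallel from the tap: R_th = R1‖R2 = (56.0 × 76.0)/132.0 = 32.2 kΩ.

V_th = 15.3 V, R_th = 32.2 kΩ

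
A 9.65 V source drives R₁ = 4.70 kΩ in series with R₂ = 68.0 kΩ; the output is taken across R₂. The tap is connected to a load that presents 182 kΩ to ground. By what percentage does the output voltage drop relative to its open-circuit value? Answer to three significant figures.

2.36 %

The divider's output (Thévenin) resistance is R₁‖R₂ = 4.396 kΩ.
Fractional drop under load = R_th/(R_th + R_L) = 4.396 / (4.396 + 182) = 0.02358.
So the output falls by 2.36 %.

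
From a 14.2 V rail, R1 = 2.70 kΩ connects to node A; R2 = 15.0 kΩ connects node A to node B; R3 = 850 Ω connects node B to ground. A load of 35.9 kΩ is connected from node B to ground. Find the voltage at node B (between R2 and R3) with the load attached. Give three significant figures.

At node B, R3 is in parallel with the load: R3‖R_L = 830.3 Ω.
Below node A the resistance is R2 + (R3‖R_L) = 15830 Ω, so V_A = 14.2 × 15830/18530 = 12.13 V.
Then V_B = V_A × (R3‖R_L)/(R2 + R3‖R_L) = 12.13 × 830.3/15830 = 0.636 V.

V ≈ 0.636 V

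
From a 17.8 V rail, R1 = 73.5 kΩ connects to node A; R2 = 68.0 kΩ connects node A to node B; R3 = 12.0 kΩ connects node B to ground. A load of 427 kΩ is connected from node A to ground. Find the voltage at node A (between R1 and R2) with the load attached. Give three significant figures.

V ≈ 8.51 V

Below node A the series string R2+R3 = 80.00 kΩ sits in parallel with the 427 kΩ load: 67.38 kΩ.
V_A = 17.8 × 67.38/(73.5 + 67.38) = 8.51 V.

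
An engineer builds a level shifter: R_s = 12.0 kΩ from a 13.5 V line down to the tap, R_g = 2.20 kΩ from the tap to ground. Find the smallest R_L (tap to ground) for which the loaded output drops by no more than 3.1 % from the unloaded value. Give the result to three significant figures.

Output resistance R_th = R_s‖R_g = (12.0 × 2.20)/14.20 = 1.859 kΩ.
The fractional drop is R_th/(R_th + R_L); requiring this ≤ 0.0310 gives R_L ≥ R_th(1/0.0310 − 1) = 1.859 × 31.26 = 58.1 kΩ.

R_L(min) ≈ 58.1 kΩ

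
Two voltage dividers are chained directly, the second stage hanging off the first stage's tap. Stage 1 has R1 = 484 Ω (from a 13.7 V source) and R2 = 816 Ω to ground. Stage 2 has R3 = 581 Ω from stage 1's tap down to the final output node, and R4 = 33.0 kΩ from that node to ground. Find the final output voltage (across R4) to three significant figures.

Stage 2 presents R3+R4 = 33580 Ω as a load on stage 1's tap.
Stage 1's lower leg becomes R2‖(R3+R4) = 796.6 Ω, so V_mid = 13.7 × 796.6/1281 = 8.522 V.
Stage 2 is itself unloaded: V_out = V_mid × R4/(R3+R4) = 8.522 × 33000/33580 = 8.37 V.

V_out ≈ 8.37 V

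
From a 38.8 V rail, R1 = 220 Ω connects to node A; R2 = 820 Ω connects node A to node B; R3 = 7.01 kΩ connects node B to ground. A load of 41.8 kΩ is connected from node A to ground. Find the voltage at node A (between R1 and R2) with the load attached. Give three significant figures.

Below node A the series string R2+R3 = 7830 Ω sits in parallel with the 41800 Ω load: 6595 Ω.
V_A = 38.8 × 6595/(220 + 6595) = 37.5 V.

V ≈ 37.5 V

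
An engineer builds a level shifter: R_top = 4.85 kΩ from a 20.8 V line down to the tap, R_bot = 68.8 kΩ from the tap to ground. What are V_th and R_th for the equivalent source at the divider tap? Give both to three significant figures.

V_th is the open-circuit tap voltage: 20.8 × 68.8/(4.85 + 68.8) = 19.4 V.
With the supply zeroed, R_top and R_bot appear in parallel from the tap: R_th = R_top‖R_bot = (4.85 × 68.8)/73.65 = 4.53 kΩ.

V_th = 19.4 V, R_th = 4.53 kΩ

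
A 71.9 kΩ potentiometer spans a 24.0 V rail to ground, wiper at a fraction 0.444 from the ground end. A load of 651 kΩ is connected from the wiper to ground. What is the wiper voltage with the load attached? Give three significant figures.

V ≈ 10.4 V

The wiper splits the pot into (1−α)R = 39.98 kΩ above and αR = 31.92 kΩ below.
Lower section ‖ load = 30.43 kΩ.
V_wiper = 24.0 × 30.43/(39.98 + 30.43) = 10.4 V.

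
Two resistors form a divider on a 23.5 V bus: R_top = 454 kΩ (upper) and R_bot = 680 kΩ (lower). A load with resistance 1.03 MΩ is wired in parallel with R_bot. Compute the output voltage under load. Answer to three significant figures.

V_out ≈ 11.1 V

The load sits in parallel with R_bot: R_bot‖R_L = (680 × 1030) / (680 + 1030) = 409.6 kΩ.
V_out = 23.5 × 409.6 / (454 + 409.6) = 23.5 × 409.6/863.6 = 11.1 V.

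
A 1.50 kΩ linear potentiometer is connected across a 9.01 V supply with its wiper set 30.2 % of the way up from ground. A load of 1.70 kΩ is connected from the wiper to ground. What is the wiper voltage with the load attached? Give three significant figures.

V ≈ 2.29 V

The wiper splits the pot into (1−α)R = 1047 Ω above and αR = 453.0 Ω below.
Lower section ‖ load = 357.7 Ω.
V_wiper = 9.01 × 357.7/(1047 + 357.7) = 2.29 V.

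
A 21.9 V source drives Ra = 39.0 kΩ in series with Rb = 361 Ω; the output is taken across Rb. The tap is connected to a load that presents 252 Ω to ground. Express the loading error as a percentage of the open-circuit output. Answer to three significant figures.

58.7 %

The divider's output (Thévenin) resistance is Ra‖Rb = 357.7 Ω.
Fractional drop under load = R_th/(R_th + R_L) = 357.7 / (357.7 + 252) = 0.5867.
So the output falls by 58.7 %.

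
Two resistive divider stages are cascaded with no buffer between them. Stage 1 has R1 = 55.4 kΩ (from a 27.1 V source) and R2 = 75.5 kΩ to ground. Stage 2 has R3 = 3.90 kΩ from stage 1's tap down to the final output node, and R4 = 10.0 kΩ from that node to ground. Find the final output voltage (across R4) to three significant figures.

V_out ≈ 3.41 V

Stage 2 presents R3+R4 = 13.90 kΩ as a load on stage 1's tap.
Stage 1's lower leg becomes R2‖(R3+R4) = 11.74 kΩ, so V_mid = 27.1 × 11.74/67.14 = 4.738 V.
Stage 2 is itself unloaded: V_out = V_mid × R4/(R3+R4) = 4.738 × 10.0/13.90 = 3.41 V.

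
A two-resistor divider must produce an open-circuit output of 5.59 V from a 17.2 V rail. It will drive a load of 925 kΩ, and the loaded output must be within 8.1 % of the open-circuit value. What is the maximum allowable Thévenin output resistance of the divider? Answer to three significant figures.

Loading drop = R_th/(R_th + R_L) ≤ 0.0810, so R_th ≤ R_L · ε/(1−ε) = 925 kΩ × 0.0810/0.9190 = 81.5 kΩ.

R_th ≤ 81.5 kΩ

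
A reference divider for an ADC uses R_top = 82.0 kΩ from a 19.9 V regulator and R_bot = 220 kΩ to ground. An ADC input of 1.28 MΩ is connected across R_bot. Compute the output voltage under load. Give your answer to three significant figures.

The load sits in parallel with R_bot: R_bot‖R_L = (220 × 1280) / (220 + 1280) = 187.7 kΩ.
V_out = 19.9 × 187.7 / (82.0 + 187.7) = 19.9 × 187.7/269.7 = 13.9 V.

V_out ≈ 13.9 V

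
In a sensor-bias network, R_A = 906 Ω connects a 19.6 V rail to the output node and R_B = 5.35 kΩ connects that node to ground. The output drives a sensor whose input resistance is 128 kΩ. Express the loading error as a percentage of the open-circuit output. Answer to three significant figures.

The divider's output (Thévenin) resistance is R_A‖R_B = 774.8 Ω.
Fractional drop under load = R_th/(R_th + R_L) = 774.8 / (774.8 + 128000) = 0.006017.
So the output falls by 0.602 %.

0.602 %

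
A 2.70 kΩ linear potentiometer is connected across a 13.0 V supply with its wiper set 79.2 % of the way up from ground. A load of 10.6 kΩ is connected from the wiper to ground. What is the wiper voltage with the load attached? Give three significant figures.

The wiper splits the pot into (1−α)R = 561.6 Ω above and αR = 2138 Ω below.
Lower section ‖ load = 1779 Ω.
V_wiper = 13.0 × 1779/(561.6 + 1779) = 9.88 V.

V ≈ 9.88 V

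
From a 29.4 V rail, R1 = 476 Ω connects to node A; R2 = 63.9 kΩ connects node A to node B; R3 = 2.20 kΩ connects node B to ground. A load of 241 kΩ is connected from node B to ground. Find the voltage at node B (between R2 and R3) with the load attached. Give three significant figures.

At node B, R3 is in parallel with the load: R3‖R_L = 2180 Ω.
Below node A the resistance is R2 + (R3‖R_L) = 66080 Ω, so V_A = 29.4 × 66080/66560 = 29.19 V.
Then V_B = V_A × (R3‖R_L)/(R2 + R3‖R_L) = 29.19 × 2180/66080 = 0.963 V.

V ≈ 0.963 V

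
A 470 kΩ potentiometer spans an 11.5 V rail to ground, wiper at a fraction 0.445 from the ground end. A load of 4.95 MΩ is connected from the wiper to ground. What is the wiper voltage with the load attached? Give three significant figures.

V ≈ 5.00 V

The wiper splits the pot into (1−α)R = 260.8 kΩ above and αR = 209.2 kΩ below.
Lower section ‖ load = 200.7 kΩ.
V_wiper = 11.5 × 200.7/(260.8 + 200.7) = 5.00 V.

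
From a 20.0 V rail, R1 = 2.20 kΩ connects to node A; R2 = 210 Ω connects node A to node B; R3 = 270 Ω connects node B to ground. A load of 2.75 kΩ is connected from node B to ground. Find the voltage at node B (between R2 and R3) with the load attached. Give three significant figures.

V ≈ 1.85 V

At node B, R3 is in parallel with the load: R3‖R_L = 245.9 Ω.
Below node A the resistance is R2 + (R3‖R_L) = 455.9 Ω, so V_A = 20.0 × 455.9/2656 = 3.433 V.
Then V_B = V_A × (R3‖R_L)/(R2 + R3‖R_L) = 3.433 × 245.9/455.9 = 1.85 V.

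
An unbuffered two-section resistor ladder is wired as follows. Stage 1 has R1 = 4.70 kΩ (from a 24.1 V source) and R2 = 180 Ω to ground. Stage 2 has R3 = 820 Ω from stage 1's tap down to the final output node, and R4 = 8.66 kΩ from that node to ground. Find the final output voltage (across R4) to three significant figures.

V_out ≈ 0.797 V

Stage 2 presents R3+R4 = 9480 Ω as a load on stage 1's tap.
Stage 1's lower leg becomes R2‖(R3+R4) = 176.6 Ω, so V_mid = 24.1 × 176.6/4877 = 0.8730 V.
Stage 2 is itself unloaded: V_out = V_mid × R4/(R3+R4) = 0.8730 × 8660/9480 = 0.797 V.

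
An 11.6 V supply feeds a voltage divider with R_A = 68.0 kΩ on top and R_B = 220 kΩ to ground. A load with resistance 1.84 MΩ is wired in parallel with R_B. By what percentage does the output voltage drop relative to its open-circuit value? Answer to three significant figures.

The divider's output (Thévenin) resistance is R_A‖R_B = 51.94 kΩ.
Fractional drop under load = R_th/(R_th + R_L) = 51.94 / (51.94 + 1840) = 0.02746.
So the output falls by 2.75 %.

2.75 %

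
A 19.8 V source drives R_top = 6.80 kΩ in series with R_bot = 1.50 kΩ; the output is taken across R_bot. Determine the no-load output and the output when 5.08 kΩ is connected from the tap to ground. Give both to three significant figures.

Open-circuit: V = 19.8 × 1.50/(6.80 + 1.50) = 3.58 V.
With the load, R_bot becomes R_bot‖R_L = 1.158 kΩ, so V = 19.8 × 1.158/7.958 = 2.88 V.

Unloaded: 3.58 V; loaded: 2.88 V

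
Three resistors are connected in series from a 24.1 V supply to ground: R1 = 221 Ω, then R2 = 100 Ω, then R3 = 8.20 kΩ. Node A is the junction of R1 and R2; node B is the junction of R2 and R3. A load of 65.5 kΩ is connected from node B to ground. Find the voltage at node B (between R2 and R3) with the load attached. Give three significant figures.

At node B, R3 is in parallel with the load: R3‖R_L = 7288 Ω.
Below node A the resistance is R2 + (R3‖R_L) = 7388 Ω, so V_A = 24.1 × 7388/7609 = 23.40 V.
Then V_B = V_A × (R3‖R_L)/(R2 + R3‖R_L) = 23.40 × 7288/7388 = 23.1 V.

V ≈ 23.1 V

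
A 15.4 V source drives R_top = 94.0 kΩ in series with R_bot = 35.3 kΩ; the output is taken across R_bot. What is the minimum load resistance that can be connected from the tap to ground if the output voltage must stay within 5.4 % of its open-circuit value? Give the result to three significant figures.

R_L(min) ≈ 450 kΩ

Output resistance R_th = R_top‖R_bot = (94.0 × 35.3)/129.3 = 25.66 kΩ.
The fractional drop is R_th/(R_th + R_L); requiring this ≤ 0.0540 gives R_L ≥ R_th(1/0.0540 − 1) = 25.66 × 17.52 = 450 kΩ.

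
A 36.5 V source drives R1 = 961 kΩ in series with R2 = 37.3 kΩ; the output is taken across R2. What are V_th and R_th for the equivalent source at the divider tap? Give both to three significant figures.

V_th = 1.36 V, R_th = 35.9 kΩ

V_th is the open-circuit tap voltage: 36.5 × 37.3/(961 + 37.3) = 1.36 V.
With the supply zeroed, R1 and R2 appear in parallel from the tap: R_th = R1‖R2 = (961 × 37.3)/998.3 = 35.9 kΩ.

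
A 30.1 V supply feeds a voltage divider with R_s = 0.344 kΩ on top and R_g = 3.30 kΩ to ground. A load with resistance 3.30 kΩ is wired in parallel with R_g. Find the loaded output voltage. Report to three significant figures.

The load sits in parallel with R_g: R_g‖R_L = (3300 × 3300) / (3300 + 3300) = 1650 Ω.
V_out = 30.1 × 1650 / (344 + 1650) = 30.1 × 1650/1994 = 24.9 V.
(Unloaded it would have been 27.3 V.)

V_out ≈ 24.9 V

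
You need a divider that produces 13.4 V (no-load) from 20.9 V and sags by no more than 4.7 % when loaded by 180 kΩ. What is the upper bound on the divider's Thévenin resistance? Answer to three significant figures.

Loading drop = R_th/(R_th + R_L) ≤ 0.0470, so R_th ≤ R_L · ε/(1−ε) = 180 kΩ × 0.0470/0.9530 = 8.88 kΩ.
(Any R1, R2 with R2/(R1+R2) = 0.641 and R1‖R2 ≤ 8.88 kΩ will meet the spec.)

R_th ≤ 8.88 kΩ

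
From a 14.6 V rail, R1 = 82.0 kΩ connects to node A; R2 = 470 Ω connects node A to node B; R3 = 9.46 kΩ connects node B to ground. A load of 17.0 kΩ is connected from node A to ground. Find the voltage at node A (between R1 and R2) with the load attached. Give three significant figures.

Below node A the series string R2+R3 = 9930 Ω sits in parallel with the 17000 Ω load: 6268 Ω.
V_A = 14.6 × 6268/(82000 + 6268) = 1.04 V.

V ≈ 1.04 V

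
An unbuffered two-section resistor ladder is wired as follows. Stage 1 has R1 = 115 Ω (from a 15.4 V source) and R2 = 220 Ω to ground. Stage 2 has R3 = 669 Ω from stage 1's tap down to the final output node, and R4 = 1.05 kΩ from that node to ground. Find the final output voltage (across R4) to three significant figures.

V_out ≈ 5.92 V

Stage 2 presents R3+R4 = 1719 Ω as a load on stage 1's tap.
Stage 1's lower leg becomes R2‖(R3+R4) = 195.0 Ω, so V_mid = 15.4 × 195.0/310.0 = 9.688 V.
Stage 2 is itself unloaded: V_out = V_mid × R4/(R3+R4) = 9.688 × 1050/1719 = 5.92 V.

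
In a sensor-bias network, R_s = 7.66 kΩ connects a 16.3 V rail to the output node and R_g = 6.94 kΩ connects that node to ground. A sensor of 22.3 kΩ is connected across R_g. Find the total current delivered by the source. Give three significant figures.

R_g‖R_L = 5.293 kΩ, so the source sees R_s + R_g‖R_L = 12.95 kΩ.
I = 16.3 V / 12.95 kΩ = 1.26 mA.

I ≈ 1.26 mA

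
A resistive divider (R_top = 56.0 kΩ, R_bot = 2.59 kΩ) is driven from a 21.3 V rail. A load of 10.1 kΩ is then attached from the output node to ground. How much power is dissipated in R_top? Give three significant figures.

P ≈ 7.54 mW

Total resistance from the source is R_top + (R_bot‖R_L) = 58.06 kΩ, so I = 21.3/58.06 kΩ = 0.3669 mA.
P = I²·R_top = (0.3669 mA)² × 56.0 kΩ = 7.54 mW.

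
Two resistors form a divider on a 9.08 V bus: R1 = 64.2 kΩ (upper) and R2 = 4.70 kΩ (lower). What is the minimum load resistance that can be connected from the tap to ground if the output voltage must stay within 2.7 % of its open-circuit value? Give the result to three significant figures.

Output resistance R_th = R1‖R2 = (64.2 × 4.70)/68.90 = 4.379 kΩ.
The fractional drop is R_th/(R_th + R_L); requiring this ≤ 0.0270 gives R_L ≥ R_th(1/0.0270 − 1) = 4.379 × 36.04 = 158 kΩ.

R_L(min) ≈ 158 kΩ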